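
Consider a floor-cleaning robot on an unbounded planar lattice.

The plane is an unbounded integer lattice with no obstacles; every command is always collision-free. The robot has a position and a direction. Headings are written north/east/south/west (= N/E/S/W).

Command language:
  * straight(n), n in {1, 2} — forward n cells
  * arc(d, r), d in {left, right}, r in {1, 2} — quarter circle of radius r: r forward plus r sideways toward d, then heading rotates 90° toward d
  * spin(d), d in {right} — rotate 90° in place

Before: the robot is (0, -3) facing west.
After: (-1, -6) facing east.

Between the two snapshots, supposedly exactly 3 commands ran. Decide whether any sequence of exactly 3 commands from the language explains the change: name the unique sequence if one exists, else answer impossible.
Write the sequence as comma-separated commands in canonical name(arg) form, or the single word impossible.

key: order matters: swapping straight(2) and arc(left, 2) lands elsewhere
t0: (0, -3) facing west
[1] after straight(2): (-2, -3) facing west
[2] after arc(left, 1): (-3, -4) facing south
[3] after arc(left, 2): (-1, -6) facing east
no other 3-command option fits: unique.

straight(2), arc(left, 1), arc(left, 2)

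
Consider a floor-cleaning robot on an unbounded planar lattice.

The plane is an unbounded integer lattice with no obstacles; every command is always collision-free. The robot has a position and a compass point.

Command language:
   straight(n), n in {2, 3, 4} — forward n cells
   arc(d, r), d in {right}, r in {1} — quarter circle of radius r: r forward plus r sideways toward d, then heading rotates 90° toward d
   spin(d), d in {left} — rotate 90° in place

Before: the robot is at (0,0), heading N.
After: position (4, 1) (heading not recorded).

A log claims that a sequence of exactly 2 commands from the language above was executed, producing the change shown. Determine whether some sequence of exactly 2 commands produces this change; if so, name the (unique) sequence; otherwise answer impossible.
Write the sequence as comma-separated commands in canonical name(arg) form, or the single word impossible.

key: order matters: swapping arc(right, 1) and straight(3) lands elsewhere
t0: at (0,0), heading N
1. arc(right, 1) → at (1,1), heading E
2. straight(3) → at (4,1), heading E
no rival 2-sequence matches.

arc(right, 1), straight(3)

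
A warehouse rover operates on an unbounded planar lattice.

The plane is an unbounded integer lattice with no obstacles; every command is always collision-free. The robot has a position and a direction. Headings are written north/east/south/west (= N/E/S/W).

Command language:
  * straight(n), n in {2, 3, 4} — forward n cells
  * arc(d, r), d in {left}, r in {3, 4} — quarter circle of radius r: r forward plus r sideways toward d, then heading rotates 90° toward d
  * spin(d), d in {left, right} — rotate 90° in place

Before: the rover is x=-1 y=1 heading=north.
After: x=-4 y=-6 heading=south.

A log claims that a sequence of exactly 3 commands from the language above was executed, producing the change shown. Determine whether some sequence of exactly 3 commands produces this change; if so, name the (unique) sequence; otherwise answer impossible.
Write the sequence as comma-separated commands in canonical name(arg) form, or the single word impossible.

key: position moved to (-4,-6) AND the heading swung to S — translation plus rotation needed
begin: x=-1 y=1 heading=north
[1] after spin(left): x=-1 y=1 heading=west
[2] after arc(left, 3): x=-4 y=-2 heading=south
[3] after straight(4): x=-4 y=-6 heading=south
uniquely the one of 343 3-step routes that fits.

spin(left), arc(left, 3), straight(4)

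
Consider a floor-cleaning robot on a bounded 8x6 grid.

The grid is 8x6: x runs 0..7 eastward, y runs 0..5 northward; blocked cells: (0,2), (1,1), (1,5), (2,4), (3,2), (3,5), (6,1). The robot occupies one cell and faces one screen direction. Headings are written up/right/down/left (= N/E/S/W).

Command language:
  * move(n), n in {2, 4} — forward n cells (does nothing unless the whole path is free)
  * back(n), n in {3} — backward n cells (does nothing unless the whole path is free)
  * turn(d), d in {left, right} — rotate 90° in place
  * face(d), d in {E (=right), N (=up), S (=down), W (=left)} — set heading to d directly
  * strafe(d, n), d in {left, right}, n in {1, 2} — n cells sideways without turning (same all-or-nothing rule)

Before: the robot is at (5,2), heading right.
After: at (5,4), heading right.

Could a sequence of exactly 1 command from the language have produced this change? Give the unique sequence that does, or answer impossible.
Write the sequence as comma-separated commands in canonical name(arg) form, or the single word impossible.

key: still facing E — the one step turns nothing
t0: at (5,2), heading right
step 1 (strafe(left, 2)): at (5,4), heading right
no rival 1-sequence matches.

strafe(left, 2)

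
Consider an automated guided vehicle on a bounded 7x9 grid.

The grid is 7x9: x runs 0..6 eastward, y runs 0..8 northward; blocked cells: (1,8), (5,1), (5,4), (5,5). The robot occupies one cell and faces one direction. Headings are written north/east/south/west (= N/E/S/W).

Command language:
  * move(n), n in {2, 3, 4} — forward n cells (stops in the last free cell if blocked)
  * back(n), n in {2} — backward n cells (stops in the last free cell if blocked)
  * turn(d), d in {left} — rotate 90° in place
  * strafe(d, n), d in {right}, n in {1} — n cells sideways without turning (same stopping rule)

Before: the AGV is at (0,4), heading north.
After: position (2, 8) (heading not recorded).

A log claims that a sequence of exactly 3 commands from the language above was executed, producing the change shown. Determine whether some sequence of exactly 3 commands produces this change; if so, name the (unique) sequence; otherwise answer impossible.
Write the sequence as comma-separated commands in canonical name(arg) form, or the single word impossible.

strafe(right, 1), strafe(right, 1), move(4)

key: running move(4) before strafe(right, 1) would end elsewhere — order is forced
initial: at (0,4), heading north
t=1 strafe(right, 1) ⇒ at (1,4), heading north
t=2 strafe(right, 1) ⇒ at (2,4), heading north
t=3 move(4) ⇒ at (2,8), heading north
all 216 alternatives checked — unique.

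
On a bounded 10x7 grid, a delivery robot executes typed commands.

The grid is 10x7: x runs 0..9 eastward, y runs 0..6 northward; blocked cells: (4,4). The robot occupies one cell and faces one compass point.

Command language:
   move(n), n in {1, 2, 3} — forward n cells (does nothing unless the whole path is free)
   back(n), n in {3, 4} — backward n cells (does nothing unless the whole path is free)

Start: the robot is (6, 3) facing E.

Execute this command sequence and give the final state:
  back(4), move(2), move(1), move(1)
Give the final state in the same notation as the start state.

t0: (6, 3) facing E
t=1 back(4) ⇒ (2, 3) facing E
t=2 move(2) ⇒ (4, 3) facing E
t=3 move(1) ⇒ (5, 3) facing E
t=4 move(1) ⇒ (6, 3) facing E

(6, 3) facing E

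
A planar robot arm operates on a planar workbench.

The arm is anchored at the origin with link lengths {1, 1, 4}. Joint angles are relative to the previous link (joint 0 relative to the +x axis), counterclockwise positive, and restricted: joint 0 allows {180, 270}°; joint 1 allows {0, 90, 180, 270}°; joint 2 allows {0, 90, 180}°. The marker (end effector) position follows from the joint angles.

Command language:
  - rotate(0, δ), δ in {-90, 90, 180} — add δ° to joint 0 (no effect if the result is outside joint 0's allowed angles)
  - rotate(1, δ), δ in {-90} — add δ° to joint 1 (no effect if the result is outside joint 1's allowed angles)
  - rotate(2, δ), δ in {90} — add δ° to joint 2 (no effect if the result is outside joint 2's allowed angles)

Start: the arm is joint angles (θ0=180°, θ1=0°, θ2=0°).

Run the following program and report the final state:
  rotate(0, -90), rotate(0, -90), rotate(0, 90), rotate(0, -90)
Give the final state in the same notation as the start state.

joint angles (θ0=180°, θ1=0°, θ2=0°)

begin: joint angles (θ0=180°, θ1=0°, θ2=0°)
t=1 rotate(0, -90) ⇒ joint angles (θ0=180°, θ1=0°, θ2=0°)
t=2 rotate(0, -90) ⇒ joint angles (θ0=180°, θ1=0°, θ2=0°)
t=3 rotate(0, 90) ⇒ joint angles (θ0=270°, θ1=0°, θ2=0°)
t=4 rotate(0, -90) ⇒ joint angles (θ0=180°, θ1=0°, θ2=0°)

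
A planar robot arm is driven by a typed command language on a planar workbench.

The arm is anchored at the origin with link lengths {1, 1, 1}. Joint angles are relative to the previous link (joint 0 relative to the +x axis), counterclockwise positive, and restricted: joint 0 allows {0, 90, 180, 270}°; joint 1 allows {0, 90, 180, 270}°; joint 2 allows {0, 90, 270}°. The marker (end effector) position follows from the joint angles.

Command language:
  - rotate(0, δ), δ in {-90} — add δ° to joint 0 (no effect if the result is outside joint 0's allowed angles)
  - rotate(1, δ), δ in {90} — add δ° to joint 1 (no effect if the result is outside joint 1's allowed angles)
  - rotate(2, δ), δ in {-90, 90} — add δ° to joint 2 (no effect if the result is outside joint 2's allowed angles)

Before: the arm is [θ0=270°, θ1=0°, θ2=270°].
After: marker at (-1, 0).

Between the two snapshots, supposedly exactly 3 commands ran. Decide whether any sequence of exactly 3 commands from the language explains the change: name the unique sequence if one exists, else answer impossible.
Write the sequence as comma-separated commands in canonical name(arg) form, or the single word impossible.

begin: [θ0=270°, θ1=0°, θ2=270°]
t=1 rotate(1, 90) ⇒ [θ0=270°, θ1=90°, θ2=270°]
t=2 rotate(1, 90) ⇒ [θ0=270°, θ1=180°, θ2=270°]
t=3 rotate(1, 90) ⇒ [θ0=270°, θ1=270°, θ2=270°]
no rival 3-sequence matches.

rotate(1, 90), rotate(1, 90), rotate(1, 90)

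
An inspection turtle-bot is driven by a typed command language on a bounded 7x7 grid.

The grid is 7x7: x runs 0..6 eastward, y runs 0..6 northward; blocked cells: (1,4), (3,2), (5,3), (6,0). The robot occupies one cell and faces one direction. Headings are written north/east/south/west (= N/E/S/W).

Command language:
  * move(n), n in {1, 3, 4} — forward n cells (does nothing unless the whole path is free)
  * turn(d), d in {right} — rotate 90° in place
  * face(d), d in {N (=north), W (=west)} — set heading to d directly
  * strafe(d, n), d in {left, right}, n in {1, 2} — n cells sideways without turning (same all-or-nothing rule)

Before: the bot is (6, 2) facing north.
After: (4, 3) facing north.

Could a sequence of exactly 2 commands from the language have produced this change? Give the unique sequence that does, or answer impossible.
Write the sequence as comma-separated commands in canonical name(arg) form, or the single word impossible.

strafe(left, 2), move(1)

key: running move(1) before strafe(left, 2) would end elsewhere — order is forced
initial: (6, 2) facing north
1. strafe(left, 2) → (4, 2) facing north
2. move(1) → (4, 3) facing north
uniquely the one of 100 2-step routes that fits.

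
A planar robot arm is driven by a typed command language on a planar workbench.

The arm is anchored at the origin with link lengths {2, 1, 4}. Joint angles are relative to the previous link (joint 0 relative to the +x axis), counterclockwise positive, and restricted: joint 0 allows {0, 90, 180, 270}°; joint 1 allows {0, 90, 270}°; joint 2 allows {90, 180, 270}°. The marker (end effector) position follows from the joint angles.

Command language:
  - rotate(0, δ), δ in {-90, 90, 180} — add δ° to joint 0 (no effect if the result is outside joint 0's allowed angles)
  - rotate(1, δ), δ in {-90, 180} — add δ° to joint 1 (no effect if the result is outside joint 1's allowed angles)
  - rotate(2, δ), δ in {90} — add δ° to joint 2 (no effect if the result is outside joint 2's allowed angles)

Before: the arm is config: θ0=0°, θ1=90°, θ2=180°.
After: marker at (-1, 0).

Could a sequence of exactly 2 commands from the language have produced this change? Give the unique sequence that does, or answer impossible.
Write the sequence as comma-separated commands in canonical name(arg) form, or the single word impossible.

key: order matters: swapping rotate(1, -90) and rotate(1, 180) lands elsewhere
start: config: θ0=0°, θ1=90°, θ2=180°
t=1 rotate(1, -90) ⇒ config: θ0=0°, θ1=0°, θ2=180°
t=2 rotate(1, 180) ⇒ config: θ0=0°, θ1=0°, θ2=180°
uniquely the one of 36 2-step routes that fits.

rotate(1, -90), rotate(1, 180)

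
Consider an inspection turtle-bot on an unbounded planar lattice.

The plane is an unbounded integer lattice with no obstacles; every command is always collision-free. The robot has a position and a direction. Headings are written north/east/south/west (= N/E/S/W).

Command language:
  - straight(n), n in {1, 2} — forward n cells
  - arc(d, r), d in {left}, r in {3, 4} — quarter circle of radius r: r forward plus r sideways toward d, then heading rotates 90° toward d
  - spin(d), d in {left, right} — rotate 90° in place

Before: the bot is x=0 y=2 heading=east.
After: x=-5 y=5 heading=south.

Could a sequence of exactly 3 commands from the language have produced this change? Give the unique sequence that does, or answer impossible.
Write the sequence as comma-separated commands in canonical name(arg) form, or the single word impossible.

arc(left, 3), arc(left, 4), arc(left, 4)

key: running arc(left, 4) before arc(left, 3) would end elsewhere — order is forced
initial: x=0 y=2 heading=east
[1] after arc(left, 3): x=3 y=5 heading=north
[2] after arc(left, 4): x=-1 y=9 heading=west
[3] after arc(left, 4): x=-5 y=5 heading=south
no rival 3-sequence matches.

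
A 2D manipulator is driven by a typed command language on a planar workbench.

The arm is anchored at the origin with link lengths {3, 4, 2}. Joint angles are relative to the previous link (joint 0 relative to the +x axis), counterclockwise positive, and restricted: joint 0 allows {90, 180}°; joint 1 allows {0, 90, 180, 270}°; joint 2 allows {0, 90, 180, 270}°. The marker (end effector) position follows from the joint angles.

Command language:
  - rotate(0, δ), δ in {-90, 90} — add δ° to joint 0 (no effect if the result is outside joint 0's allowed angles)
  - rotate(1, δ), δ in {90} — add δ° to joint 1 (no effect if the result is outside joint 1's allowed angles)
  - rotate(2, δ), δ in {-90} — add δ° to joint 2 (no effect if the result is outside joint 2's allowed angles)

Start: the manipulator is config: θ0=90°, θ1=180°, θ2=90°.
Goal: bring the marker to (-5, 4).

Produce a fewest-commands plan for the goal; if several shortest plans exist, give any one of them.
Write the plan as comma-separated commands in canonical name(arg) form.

rotate(1, 90), rotate(0, 90)

initial: config: θ0=90°, θ1=180°, θ2=90°
t=1 rotate(1, 90) ⇒ config: θ0=90°, θ1=270°, θ2=90°
t=2 rotate(0, 90) ⇒ config: θ0=180°, θ1=270°, θ2=90°
minimal: 2 command(s), checked below 2.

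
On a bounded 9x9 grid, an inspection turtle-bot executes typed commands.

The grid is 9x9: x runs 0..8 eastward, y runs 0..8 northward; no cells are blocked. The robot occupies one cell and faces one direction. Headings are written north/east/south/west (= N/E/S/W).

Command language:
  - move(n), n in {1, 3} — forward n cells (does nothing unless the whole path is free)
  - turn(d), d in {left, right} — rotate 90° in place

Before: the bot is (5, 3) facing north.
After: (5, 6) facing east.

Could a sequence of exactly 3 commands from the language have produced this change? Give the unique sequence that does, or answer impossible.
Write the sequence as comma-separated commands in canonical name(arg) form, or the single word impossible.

key: order matters: swapping move(3) and turn(right) lands elsewhere
initial: (5, 3) facing north
t=1 move(3) ⇒ (5, 6) facing north
t=2 move(3) ⇒ (5, 6) facing north
t=3 turn(right) ⇒ (5, 6) facing east
all 64 alternatives checked — unique.

move(3), move(3), turn(right)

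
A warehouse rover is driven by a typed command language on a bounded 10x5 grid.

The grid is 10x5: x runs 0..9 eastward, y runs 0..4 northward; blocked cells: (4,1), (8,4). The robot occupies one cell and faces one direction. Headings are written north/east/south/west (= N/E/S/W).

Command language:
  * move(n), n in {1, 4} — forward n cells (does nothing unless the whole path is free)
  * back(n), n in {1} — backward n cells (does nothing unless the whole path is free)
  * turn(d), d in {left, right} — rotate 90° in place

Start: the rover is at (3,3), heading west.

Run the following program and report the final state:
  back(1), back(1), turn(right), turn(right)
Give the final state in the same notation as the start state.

initial: at (3,3), heading west
1. back(1) → at (4,3), heading west
2. back(1) → at (5,3), heading west
3. turn(right) → at (5,3), heading north
4. turn(right) → at (5,3), heading east

at (5,3), heading east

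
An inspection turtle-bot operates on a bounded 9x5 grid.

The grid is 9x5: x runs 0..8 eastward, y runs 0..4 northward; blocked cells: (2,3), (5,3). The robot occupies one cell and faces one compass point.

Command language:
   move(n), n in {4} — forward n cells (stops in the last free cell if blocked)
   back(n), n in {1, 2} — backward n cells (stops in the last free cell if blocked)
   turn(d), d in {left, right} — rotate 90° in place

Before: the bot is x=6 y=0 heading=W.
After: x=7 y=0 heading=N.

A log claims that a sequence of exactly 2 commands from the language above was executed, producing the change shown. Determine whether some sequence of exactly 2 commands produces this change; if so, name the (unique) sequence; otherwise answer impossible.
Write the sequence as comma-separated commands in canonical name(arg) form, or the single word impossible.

key: order matters: swapping back(1) and turn(right) lands elsewhere
start: x=6 y=0 heading=W
t=1 back(1) ⇒ x=7 y=0 heading=W
t=2 turn(right) ⇒ x=7 y=0 heading=N
all 25 alternatives checked — unique.

back(1), turn(right)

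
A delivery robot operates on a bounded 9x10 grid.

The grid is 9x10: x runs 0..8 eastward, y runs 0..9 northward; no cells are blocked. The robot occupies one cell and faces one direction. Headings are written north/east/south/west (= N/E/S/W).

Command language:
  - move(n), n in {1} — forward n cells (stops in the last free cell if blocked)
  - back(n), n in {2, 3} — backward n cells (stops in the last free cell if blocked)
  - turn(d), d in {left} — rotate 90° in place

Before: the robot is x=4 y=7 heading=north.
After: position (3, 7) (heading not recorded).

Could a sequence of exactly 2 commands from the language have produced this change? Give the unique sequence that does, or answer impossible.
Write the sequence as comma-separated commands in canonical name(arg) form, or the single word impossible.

turn(left), move(1)

key: running move(1) before turn(left) would end elsewhere — order is forced
from: x=4 y=7 heading=north
[1] after turn(left): x=4 y=7 heading=west
[2] after move(1): x=3 y=7 heading=west
no other 2-command option fits: unique.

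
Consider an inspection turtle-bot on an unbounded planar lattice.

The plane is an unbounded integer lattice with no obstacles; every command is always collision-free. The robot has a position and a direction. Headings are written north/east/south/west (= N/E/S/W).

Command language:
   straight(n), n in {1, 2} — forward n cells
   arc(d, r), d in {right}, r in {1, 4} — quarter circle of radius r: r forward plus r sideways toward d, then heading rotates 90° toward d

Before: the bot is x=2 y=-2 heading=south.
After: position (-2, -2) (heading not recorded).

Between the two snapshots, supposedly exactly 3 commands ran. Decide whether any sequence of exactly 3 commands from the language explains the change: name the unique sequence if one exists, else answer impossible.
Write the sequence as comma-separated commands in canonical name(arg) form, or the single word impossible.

start: x=2 y=-2 heading=south
step 1 (arc(right, 1)): x=1 y=-3 heading=west
step 2 (straight(2)): x=-1 y=-3 heading=west
step 3 (arc(right, 1)): x=-2 y=-2 heading=north
uniquely the one of 64 3-step routes that fits.

arc(right, 1), straight(2), arc(right, 1)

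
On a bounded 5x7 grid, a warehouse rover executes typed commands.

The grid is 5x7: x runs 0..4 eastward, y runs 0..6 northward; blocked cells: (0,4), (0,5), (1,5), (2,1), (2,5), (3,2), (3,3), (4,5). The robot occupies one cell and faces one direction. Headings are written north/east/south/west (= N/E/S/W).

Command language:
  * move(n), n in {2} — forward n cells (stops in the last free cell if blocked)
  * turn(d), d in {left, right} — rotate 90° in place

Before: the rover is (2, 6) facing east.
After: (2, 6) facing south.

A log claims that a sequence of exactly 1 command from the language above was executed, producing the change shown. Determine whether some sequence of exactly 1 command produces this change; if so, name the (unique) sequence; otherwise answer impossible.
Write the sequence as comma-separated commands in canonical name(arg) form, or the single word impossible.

turn(right)

key: (2,6) unchanged — the single command moves nothing
initial: (2, 6) facing east
step 1 (turn(right)): (2, 6) facing south
no other 1-command option fits: unique.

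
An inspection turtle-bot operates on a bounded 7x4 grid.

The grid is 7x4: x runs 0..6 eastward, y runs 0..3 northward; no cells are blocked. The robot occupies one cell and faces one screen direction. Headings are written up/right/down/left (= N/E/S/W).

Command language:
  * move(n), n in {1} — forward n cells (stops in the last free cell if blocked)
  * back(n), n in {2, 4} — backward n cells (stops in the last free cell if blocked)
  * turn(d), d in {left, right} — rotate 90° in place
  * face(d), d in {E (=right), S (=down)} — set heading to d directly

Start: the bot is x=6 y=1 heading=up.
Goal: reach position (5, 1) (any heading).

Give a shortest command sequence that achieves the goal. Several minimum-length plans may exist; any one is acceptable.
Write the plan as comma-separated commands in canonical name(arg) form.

turn(left), move(1)

initial: x=6 y=1 heading=up
1. turn(left) → x=6 y=1 heading=left
2. move(1) → x=5 y=1 heading=left
minimal: 2 command(s), checked below 2.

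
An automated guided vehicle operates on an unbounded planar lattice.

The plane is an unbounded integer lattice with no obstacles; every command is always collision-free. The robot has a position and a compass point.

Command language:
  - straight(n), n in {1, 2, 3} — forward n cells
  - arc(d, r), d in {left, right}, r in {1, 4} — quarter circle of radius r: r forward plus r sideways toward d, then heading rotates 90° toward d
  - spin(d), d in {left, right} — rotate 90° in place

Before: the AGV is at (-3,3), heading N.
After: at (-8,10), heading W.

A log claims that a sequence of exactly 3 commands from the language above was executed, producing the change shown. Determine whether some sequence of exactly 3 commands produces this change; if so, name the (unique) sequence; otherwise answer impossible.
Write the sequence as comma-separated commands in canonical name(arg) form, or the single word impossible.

straight(3), arc(left, 4), straight(1)

key: running straight(1) before straight(3) would end elsewhere — order is forced
start: at (-3,3), heading N
t=1 straight(3) ⇒ at (-3,6), heading N
t=2 arc(left, 4) ⇒ at (-7,10), heading W
t=3 straight(1) ⇒ at (-8,10), heading W
uniquely the one of 729 3-step routes that fits.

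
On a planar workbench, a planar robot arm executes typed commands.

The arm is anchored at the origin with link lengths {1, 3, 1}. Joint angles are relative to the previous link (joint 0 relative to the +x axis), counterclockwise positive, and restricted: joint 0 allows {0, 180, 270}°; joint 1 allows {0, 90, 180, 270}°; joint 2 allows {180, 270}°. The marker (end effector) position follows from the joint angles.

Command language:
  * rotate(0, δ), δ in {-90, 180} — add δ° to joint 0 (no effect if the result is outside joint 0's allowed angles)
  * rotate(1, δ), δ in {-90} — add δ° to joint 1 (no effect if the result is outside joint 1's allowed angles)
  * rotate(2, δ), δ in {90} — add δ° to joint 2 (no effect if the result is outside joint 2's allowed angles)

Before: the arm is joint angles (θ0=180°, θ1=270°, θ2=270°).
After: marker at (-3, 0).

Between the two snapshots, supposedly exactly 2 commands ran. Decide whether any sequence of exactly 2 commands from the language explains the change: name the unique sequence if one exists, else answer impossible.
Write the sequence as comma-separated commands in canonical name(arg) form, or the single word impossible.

key: order matters: swapping rotate(0, 180) and rotate(0, -90) lands elsewhere
from: joint angles (θ0=180°, θ1=270°, θ2=270°)
t=1 rotate(0, 180) ⇒ joint angles (θ0=0°, θ1=270°, θ2=270°)
t=2 rotate(0, -90) ⇒ joint angles (θ0=270°, θ1=270°, θ2=270°)
uniquely the one of 16 2-step routes that fits.

rotate(0, 180), rotate(0, -90)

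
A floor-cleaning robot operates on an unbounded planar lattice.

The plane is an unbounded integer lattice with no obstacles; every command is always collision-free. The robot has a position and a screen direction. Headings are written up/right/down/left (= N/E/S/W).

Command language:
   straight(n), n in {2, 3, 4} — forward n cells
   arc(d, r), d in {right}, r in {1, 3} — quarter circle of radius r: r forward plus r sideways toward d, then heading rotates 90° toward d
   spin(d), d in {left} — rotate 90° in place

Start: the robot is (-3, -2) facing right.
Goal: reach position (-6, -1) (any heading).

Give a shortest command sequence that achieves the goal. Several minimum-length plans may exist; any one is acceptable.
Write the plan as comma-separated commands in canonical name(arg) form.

arc(right, 1), arc(right, 1), arc(right, 3)

from: (-3, -2) facing right
[1] after arc(right, 1): (-2, -3) facing down
[2] after arc(right, 1): (-3, -4) facing left
[3] after arc(right, 3): (-6, -1) facing up
shorter routes all fall short; 3 is best.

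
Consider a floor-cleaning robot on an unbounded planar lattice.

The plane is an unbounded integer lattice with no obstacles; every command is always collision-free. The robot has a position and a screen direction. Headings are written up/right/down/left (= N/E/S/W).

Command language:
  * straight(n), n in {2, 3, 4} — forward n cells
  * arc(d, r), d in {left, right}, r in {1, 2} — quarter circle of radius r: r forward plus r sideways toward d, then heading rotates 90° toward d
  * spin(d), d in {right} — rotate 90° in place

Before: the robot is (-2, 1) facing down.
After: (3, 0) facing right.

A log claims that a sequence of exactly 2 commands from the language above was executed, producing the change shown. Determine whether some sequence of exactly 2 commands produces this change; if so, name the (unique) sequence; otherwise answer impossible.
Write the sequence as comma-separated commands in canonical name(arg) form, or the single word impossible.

arc(left, 1), straight(4)

key: cell and facing (now E) both changed — the 2 commands mix motion and turning
from: (-2, 1) facing down
step 1 (arc(left, 1)): (-1, 0) facing right
step 2 (straight(4)): (3, 0) facing right
uniquely the one of 64 2-step routes that fits.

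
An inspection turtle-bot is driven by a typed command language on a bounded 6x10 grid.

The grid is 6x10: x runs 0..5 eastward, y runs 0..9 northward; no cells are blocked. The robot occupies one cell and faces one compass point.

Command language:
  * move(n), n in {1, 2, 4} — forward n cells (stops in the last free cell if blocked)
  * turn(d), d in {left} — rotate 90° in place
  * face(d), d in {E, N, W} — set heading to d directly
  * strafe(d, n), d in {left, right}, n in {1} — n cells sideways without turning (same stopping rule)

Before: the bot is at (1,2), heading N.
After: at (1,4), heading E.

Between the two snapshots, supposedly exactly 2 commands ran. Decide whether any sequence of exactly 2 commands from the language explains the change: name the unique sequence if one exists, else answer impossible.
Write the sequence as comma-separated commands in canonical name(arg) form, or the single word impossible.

key: running face(E) before move(2) would end elsewhere — order is forced
t0: at (1,2), heading N
step 1 (move(2)): at (1,4), heading N
step 2 (face(E)): at (1,4), heading E
no other 2-command option fits: unique.

move(2), face(E)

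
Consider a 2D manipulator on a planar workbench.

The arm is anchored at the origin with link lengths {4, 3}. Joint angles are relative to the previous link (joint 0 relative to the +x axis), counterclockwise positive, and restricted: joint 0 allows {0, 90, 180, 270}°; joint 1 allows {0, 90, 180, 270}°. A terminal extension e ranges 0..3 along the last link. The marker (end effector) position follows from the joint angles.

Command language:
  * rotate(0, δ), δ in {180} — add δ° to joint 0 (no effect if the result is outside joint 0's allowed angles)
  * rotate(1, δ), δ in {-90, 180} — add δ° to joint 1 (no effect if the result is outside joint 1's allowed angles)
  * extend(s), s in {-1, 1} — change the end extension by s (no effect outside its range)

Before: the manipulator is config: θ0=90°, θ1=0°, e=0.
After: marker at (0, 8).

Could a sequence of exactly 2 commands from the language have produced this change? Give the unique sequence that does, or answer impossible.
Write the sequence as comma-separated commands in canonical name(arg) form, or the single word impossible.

extend(-1), extend(1)

key: running extend(1) before extend(-1) would end elsewhere — order is forced
t0: config: θ0=90°, θ1=0°, e=0
[1] after extend(-1): config: θ0=90°, θ1=0°, e=0
[2] after extend(1): config: θ0=90°, θ1=0°, e=1
no other 2-command option fits: unique.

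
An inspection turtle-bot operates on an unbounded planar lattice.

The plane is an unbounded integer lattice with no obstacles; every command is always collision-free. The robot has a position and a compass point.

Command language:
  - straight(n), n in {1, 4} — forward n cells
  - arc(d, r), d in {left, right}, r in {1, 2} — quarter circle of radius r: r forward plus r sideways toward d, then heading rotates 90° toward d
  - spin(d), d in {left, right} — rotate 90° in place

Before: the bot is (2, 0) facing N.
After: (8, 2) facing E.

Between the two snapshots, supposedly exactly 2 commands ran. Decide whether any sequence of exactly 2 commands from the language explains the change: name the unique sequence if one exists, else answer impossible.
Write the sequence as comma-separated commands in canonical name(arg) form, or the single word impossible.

arc(right, 2), straight(4)

key: order matters: swapping arc(right, 2) and straight(4) lands elsewhere
t0: (2, 0) facing N
t=1 arc(right, 2) ⇒ (4, 2) facing E
t=2 straight(4) ⇒ (8, 2) facing E
no rival 2-sequence matches.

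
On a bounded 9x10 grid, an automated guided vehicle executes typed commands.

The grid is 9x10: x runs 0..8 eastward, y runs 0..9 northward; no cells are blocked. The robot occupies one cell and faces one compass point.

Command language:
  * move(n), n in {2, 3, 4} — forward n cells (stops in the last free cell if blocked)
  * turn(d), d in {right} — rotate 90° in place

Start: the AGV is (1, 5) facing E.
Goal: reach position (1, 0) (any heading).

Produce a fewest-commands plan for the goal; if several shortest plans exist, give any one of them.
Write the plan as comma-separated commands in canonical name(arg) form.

t0: (1, 5) facing E
1. turn(right) → (1, 5) facing S
2. move(3) → (1, 2) facing S
3. move(3) → (1, 0) facing S
no 2-step plan works, so 3 is optimal.

turn(right), move(3), move(3)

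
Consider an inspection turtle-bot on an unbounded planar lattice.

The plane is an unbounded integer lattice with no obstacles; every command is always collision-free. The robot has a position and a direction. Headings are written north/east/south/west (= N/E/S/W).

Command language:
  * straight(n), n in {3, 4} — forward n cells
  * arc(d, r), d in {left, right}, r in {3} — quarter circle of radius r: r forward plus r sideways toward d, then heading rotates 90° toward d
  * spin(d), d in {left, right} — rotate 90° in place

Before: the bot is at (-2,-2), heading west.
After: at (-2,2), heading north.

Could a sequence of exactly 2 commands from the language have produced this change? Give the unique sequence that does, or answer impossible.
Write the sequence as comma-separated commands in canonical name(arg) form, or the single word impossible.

spin(right), straight(4)

key: cell and facing (now N) both changed — the 2 commands mix motion and turning
start: at (-2,-2), heading west
t=1 spin(right) ⇒ at (-2,-2), heading north
t=2 straight(4) ⇒ at (-2,2), heading north
no other 2-command option fits: unique.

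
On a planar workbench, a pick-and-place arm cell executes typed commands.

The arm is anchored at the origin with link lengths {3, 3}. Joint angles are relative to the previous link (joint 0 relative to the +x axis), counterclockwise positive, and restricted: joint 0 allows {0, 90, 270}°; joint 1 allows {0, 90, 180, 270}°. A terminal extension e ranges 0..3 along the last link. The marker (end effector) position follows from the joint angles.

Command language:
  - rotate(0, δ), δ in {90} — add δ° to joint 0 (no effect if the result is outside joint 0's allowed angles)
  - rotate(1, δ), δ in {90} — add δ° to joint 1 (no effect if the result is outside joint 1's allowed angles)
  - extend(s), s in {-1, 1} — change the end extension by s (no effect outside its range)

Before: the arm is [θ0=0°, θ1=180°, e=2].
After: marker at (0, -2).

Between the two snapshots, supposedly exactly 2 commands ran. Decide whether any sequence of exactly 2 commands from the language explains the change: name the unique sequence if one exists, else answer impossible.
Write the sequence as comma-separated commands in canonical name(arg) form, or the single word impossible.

rotate(0, 90), rotate(0, 90)

begin: [θ0=0°, θ1=180°, e=2]
1. rotate(0, 90) → [θ0=90°, θ1=180°, e=2]
2. rotate(0, 90) → [θ0=90°, θ1=180°, e=2]
uniquely the one of 16 2-step routes that fits.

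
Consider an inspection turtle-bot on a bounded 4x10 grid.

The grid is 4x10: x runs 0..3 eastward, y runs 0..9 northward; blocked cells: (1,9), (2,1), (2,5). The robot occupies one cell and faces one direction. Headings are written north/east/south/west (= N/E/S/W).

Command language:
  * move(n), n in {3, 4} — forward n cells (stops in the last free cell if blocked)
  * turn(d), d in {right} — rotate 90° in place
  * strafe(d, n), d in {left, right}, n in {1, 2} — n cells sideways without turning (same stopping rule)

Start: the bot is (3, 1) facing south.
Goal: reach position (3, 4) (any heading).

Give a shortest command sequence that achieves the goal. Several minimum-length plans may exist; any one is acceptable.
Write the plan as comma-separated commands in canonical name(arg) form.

begin: (3, 1) facing south
t=1 turn(right) ⇒ (3, 1) facing west
t=2 strafe(right, 1) ⇒ (3, 2) facing west
t=3 strafe(right, 2) ⇒ (3, 4) facing west
no 2-step plan works, so 3 is optimal.

turn(right), strafe(right, 1), strafe(right, 2)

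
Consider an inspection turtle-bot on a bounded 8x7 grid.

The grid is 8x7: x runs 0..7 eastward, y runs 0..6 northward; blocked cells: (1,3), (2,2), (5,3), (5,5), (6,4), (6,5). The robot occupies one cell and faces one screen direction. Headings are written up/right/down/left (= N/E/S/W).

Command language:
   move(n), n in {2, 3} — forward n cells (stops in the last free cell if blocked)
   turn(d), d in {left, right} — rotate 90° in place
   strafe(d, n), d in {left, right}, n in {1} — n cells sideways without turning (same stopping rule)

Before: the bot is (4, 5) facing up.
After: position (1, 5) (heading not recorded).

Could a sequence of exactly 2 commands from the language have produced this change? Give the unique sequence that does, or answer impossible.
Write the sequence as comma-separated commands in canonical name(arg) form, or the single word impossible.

turn(left), move(3)

key: order matters: swapping turn(left) and move(3) lands elsewhere
t0: (4, 5) facing up
step 1 (turn(left)): (4, 5) facing left
step 2 (move(3)): (1, 5) facing left
uniquely the one of 36 2-step routes that fits.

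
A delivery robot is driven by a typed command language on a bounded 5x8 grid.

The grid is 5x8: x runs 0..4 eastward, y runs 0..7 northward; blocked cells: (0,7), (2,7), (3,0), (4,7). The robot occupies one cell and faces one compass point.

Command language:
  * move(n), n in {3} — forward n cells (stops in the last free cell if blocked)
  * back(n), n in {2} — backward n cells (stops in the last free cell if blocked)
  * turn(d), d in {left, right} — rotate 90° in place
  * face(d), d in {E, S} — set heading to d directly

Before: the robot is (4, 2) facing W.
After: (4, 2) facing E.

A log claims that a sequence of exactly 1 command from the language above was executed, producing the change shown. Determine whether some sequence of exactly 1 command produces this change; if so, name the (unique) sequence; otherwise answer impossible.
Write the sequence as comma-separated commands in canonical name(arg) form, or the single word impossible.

key: parked at (4,2) the whole time — nothing moves the robot
initial: (4, 2) facing W
[1] after face(E): (4, 2) facing E
all 6 alternatives checked — unique.

face(E)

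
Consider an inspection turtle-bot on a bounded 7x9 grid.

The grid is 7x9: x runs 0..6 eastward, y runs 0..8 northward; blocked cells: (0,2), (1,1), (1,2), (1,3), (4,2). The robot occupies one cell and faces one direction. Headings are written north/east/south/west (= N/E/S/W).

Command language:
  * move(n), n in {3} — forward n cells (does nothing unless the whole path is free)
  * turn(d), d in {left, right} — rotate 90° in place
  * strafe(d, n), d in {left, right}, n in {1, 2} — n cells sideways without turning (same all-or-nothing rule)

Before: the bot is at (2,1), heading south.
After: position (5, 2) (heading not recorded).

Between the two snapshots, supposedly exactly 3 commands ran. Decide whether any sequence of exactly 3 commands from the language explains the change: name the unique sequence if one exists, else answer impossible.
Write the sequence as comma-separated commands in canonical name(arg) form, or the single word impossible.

key: order matters: swapping turn(left) and strafe(left, 1) lands elsewhere
initial: at (2,1), heading south
1. turn(left) → at (2,1), heading east
2. move(3) → at (5,1), heading east
3. strafe(left, 1) → at (5,2), heading east
uniquely the one of 343 3-step routes that fits.

turn(left), move(3), strafe(left, 1)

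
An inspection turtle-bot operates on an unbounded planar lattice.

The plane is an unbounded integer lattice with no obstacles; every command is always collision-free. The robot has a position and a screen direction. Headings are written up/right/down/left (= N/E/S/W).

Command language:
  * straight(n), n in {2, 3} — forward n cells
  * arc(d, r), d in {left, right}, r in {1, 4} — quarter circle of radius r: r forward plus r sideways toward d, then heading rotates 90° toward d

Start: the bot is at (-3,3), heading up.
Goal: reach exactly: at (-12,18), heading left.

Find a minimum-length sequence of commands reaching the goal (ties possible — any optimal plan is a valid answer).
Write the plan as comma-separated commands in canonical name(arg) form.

from: at (-3,3), heading up
t=1 arc(left, 1) ⇒ at (-4,4), heading left
t=2 arc(right, 4) ⇒ at (-8,8), heading up
t=3 straight(3) ⇒ at (-8,11), heading up
t=4 straight(3) ⇒ at (-8,14), heading up
t=5 arc(left, 4) ⇒ at (-12,18), heading left
minimal: 5 command(s), checked below 5.

arc(left, 1), arc(right, 4), straight(3), straight(3), arc(left, 4)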